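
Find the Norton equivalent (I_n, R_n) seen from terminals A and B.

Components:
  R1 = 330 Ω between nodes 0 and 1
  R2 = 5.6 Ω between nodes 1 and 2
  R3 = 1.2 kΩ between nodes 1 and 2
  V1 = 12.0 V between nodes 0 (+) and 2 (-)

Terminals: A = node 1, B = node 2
Find the Thévenin equivalent first; then I_n = V_th/R_th and R_n = R_th.
Step 1 — V_th is the open-circuit voltage V_A - V_B (nothing connected across the terminals).
Nodal analysis, taking node 2 as the 0 V reference.
Source V1 fixes V_0 = 12 V.
KCL at each unknown node (sum of currents leaving = 0; resistances in Ω):
  Node 1: (V_1 - 12)/330 + (V_1 - 0)/5.6 + (V_1 - 0)/1200 = 0
Collecting terms: 0.1824 × V_1 = 0.03636  =>  V_1 = 0.1993 V
V_th = V_1 - V_2 = 0.1993 - 0 = 0.1993 V
Step 2 — R_th: zero the source — replace V1 by a short circuit (node 2 merges into node 0) — and find the resistance seen between A (node 1) and B (node 0).
Reduce the network between node 1 (A) and node 0 (B) by series/parallel combination:
  Rp1 = R1 ‖ R2 ‖ R3 (parallel, all between nodes 0 and 1) = 1/(1/330 + 1/5.6 + 1/1200) = 5.481 Ω
R_th = 5.481 Ω
I_n = V_th/R_th = 0.1993/5.481 = 0.03636 A, and R_n = R_th = 5.481 Ω

Final answer: I_n = 0.03636 A, R_n = 5.481 Ω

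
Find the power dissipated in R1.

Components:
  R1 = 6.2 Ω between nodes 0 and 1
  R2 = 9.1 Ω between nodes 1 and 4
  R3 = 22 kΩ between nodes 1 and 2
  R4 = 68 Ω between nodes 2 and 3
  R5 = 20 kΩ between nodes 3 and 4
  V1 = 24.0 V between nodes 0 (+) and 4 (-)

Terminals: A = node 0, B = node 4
Nodal analysis, taking node 4 as the 0 V reference.
Source V1 fixes V_0 = 24 V.
KCL at each unknown node (sum of currents leaving = 0; resistances in Ω):
  Node 1: (V_1 - 24)/6.2 + (V_1 - 0)/9.1 + (V_1 - V_2)/22000 = 0
  Node 2: (V_2 - V_1)/22000 + (V_2 - V_3)/68 = 0
  Node 3: (V_3 - V_2)/68 + (V_3 - 0)/20000 = 0
Collecting terms (coefficients in siemens):
  0.2712·V_1 - 0.00004545·V_2 = 3.871
  0.01475·V_2 - 0.00004545·V_1 - 0.01471·V_3 = 0
  0.01476·V_3 - 0.01471·V_2 = 0
Solving these 3 simultaneous equations (Gaussian elimination) gives:
  V_1 = 14.27 V, V_2 = 6.809 V, V_3 = 6.786 V
I_R1 = (V_0 - V_1)/R1 = (24 - 14.27)/6.2 = 1.569 A
P_R1 = I_R1² × R1 = (1.569)² × 6.2 = 15.26 W

Final answer: 15.26 W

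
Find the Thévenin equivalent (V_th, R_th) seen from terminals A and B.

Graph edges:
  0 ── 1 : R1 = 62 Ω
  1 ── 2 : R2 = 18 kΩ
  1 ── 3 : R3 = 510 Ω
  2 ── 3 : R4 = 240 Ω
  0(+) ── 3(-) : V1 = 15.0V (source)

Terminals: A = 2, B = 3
Step 1 — V_th is the open-circuit voltage V_A - V_B (nothing connected across the terminals).
Nodal analysis, taking node 3 as the 0 V reference.
Source V1 fixes V_0 = 15 V.
KCL at each unknown node (sum of currents leaving = 0; resistances in Ω):
  Node 1: (V_1 - 15)/62 + (V_1 - V_2)/18000 + (V_1 - 0)/510 = 0
  Node 2: (V_2 - V_1)/18000 + (V_2 - 0)/240 = 0
Collecting terms (coefficients in siemens):
  0.01815·V_1 - 0.00005556·V_2 = 0.2419
  0.004222·V_2 - 0.00005556·V_1 = 0
Determinant D = (0.01815)(0.004222) - (-0.00005556)(-0.00005556) = 0.00007661
V_1 = [(0.2419)(0.004222) - (-0.00005556)(0)]/D = 13.33 V
V_2 = [(0.01815)(0) - (0.2419)(-0.00005556)]/D = 0.1754 V
V_th = V_2 - V_3 = 0.1754 - 0 = 0.1754 V
Step 2 — R_th: zero the source — replace V1 by a short circuit (node 3 merges into node 0) — and find the resistance seen between A (node 2) and B (node 0).
Reduce the network between node 2 (A) and node 0 (B) by series/parallel combination:
  Rp1 = R1 ‖ R3 (parallel, both between nodes 0 and 1) = 1/(1/62 + 1/510) = 55.28 Ω
  Rs1 = R2 + Rp1 (series, joined only at node 1) = 18000 + 55.28 = 18060 Ω
  Rp2 = R4 ‖ Rs1 (parallel, both between nodes 0 and 2) = 1/(1/240 + 1/18060) = 236.9 Ω
R_th = 236.9 Ω

Final answer: V_th = 0.1754 V, R_th = 236.9 Ω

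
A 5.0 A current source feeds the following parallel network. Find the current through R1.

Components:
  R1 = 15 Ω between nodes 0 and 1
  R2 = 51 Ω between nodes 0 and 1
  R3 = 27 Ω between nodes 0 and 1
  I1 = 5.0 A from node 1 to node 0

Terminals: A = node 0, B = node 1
All resistors sit directly between nodes 0 and 1, so they are in parallel and share one voltage V; the full source current 5 A splits among them.
1/R_par = 1/15 + 1/51 + 1/27 = 0.1233 S  =>  R_par = 8.11 Ω
V = I × R_par = 5 × 8.11 = 40.55 V
I_R1 = V/R1 = 40.55/15 = 2.703 A

Final answer: 2.703 A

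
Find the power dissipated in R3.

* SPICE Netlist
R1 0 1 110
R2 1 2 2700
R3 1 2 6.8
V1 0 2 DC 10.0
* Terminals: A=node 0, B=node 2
Nodal analysis, taking node 2 as the 0 V reference.
Source V1 fixes V_0 = 10 V.
KCL at each unknown node (sum of currents leaving = 0; resistances in Ω):
  Node 1: (V_1 - 10)/110 + (V_1 - 0)/2700 + (V_1 - 0)/6.8 = 0
Collecting terms: 0.1565 × V_1 = 0.09091  =>  V_1 = 0.5808 V
I_R3 = (V_1 - V_2)/R3 = (0.5808 - 0)/6.8 = 0.08541 A
P_R3 = I_R3² × R3 = (0.08541)² × 6.8 = 0.04961 W

Final answer: 0.04961 W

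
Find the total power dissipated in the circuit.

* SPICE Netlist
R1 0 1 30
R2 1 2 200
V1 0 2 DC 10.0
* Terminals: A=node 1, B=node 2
Nodal analysis, taking node 2 as the 0 V reference.
Source V1 fixes V_0 = 10 V.
KCL at each unknown node (sum of currents leaving = 0; resistances in Ω):
  Node 1: (V_1 - 10)/30 + (V_1 - 0)/200 = 0
Collecting terms: 0.03833 × V_1 = 0.3333  =>  V_1 = 8.696 V
Power in each resistor, P = (ΔV)²/R:
  P_R1 = (10 - 8.696)²/30 = 0.05671 W
  P_R2 = (8.696 - 0)²/200 = 0.3781 W
P_total = P_R1 + P_R2 = 0.4348 W

Final answer: 0.4348 W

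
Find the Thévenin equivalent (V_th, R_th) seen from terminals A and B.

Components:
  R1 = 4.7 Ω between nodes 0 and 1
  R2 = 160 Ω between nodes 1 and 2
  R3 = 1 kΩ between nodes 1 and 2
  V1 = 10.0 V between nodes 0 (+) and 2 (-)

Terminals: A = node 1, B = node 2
Step 1 — V_th is the open-circuit voltage V_A - V_B (nothing connected across the terminals).
Nodal analysis, taking node 2 as the 0 V reference.
Source V1 fixes V_0 = 10 V.
KCL at each unknown node (sum of currents leaving = 0; resistances in Ω):
  Node 1: (V_1 - 10)/4.7 + (V_1 - 0)/160 + (V_1 - 0)/1000 = 0
Collecting terms: 0.22 × V_1 = 2.128  =>  V_1 = 9.67 V
V_th = V_1 - V_2 = 9.67 - 0 = 9.67 V
Step 2 — R_th: zero the source — replace V1 by a short circuit (node 2 merges into node 0) — and find the resistance seen between A (node 1) and B (node 0).
Reduce the network between node 1 (A) and node 0 (B) by series/parallel combination:
  Rp1 = R1 ‖ R2 ‖ R3 (parallel, all between nodes 0 and 1) = 1/(1/4.7 + 1/160 + 1/1000) = 4.545 Ω
R_th = 4.545 Ω

Final answer: V_th = 9.67 V, R_th = 4.545 Ω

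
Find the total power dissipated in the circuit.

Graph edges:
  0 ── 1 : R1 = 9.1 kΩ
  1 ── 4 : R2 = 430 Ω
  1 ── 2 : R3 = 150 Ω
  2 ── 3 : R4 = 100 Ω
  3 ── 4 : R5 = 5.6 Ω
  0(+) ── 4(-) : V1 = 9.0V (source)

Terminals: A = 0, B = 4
Nodal analysis, taking node 4 as the 0 V reference.
Source V1 fixes V_0 = 9 V.
KCL at each unknown node (sum of currents leaving = 0; resistances in Ω):
  Node 1: (V_1 - 9)/9100 + (V_1 - 0)/430 + (V_1 - V_2)/150 = 0
  Node 2: (V_2 - V_1)/150 + (V_2 - V_3)/100 = 0
  Node 3: (V_3 - V_2)/100 + (V_3 - 0)/5.6 = 0
Collecting terms (coefficients in siemens):
  0.009102·V_1 - 0.006667·V_2 = 0.000989
  0.01667·V_2 - 0.006667·V_1 - 0.01·V_3 = 0
  0.1886·V_3 - 0.01·V_2 = 0
Solving these 3 simultaneous equations (Gaussian elimination) gives:
  V_1 = 0.1558 V, V_2 = 0.06437 V, V_3 = 0.003414 V
Power in each resistor, P = (ΔV)²/R:
  P_R1 = (9 - 0.1558)²/9100 = 0.008596 W
  P_R2 = (0.1558 - 0)²/430 = 0.00005645 W
  P_R3 = (0.1558 - 0.06437)²/150 = 0.00005573 W
  P_R4 = (0.06437 - 0.003414)²/100 = 0.00003716 W
  P_R5 = (0.003414 - 0)²/5.6 = 0.000002081 W
P_total = P_R1 + P_R2 + P_R3 + P_R4 + P_R5 = 0.008747 W

Final answer: 0.008747 W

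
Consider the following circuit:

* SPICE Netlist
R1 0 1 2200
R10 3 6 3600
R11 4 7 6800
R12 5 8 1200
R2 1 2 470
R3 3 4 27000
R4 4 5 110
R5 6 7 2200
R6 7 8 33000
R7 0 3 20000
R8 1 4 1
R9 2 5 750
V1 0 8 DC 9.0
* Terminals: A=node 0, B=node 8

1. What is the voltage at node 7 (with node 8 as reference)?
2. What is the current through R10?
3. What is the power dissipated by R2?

Nodal analysis, taking node 8 as the 0 V reference.
Source V1 fixes V_0 = 9 V.
KCL at each unknown node (sum of currents leaving = 0; resistances in Ω):
  Node 1: (V_1 - 9)/2200 + (V_1 - V_2)/470 + (V_1 - V_4)/1 = 0
  Node 2: (V_2 - V_1)/470 + (V_2 - V_5)/750 = 0
  Node 3: (V_3 - V_4)/27000 + (V_3 - 9)/20000 + (V_3 - V_6)/3600 = 0
  Node 4: (V_4 - V_3)/27000 + (V_4 - V_5)/110 + (V_4 - V_1)/1 + (V_4 - V_7)/6800 = 0
  Node 5: (V_5 - V_4)/110 + (V_5 - V_2)/750 + (V_5 - 0)/1200 = 0
  Node 6: (V_6 - V_7)/2200 + (V_6 - V_3)/3600 = 0
  Node 7: (V_7 - V_6)/2200 + (V_7 - 0)/33000 + (V_7 - V_4)/6800 = 0
Collecting terms (coefficients in siemens):
  1.003·V_1 - 0.002128·V_2 - 1·V_4 = 0.004091
  0.003461·V_2 - 0.002128·V_1 - 0.001333·V_5 = 0
  0.0003648·V_3 - 0.00003704·V_4 - 0.0002778·V_6 = 0.00045
  1.009·V_4 - 1·V_1 - 0.00003704·V_3 - 0.009091·V_5 - 0.0001471·V_7 = 0
  0.01126·V_5 - 0.001333·V_2 - 0.009091·V_4 = 0
  0.0007323·V_6 - 0.0002778·V_3 - 0.0004545·V_7 = 0
  0.0006319·V_7 - 0.0001471·V_4 - 0.0004545·V_6 = 0
Solving these 7 simultaneous equations (Gaussian elimination) gives:
  V_1 = 3.427 V, V_2 = 3.324 V, V_3 = 4.729 V, V_4 = 3.424 V
  V_5 = 3.159 V, V_6 = 4.134 V, V_7 = 3.771 V
Part 1:
  Read off the nodal solution: V_7 = 3.771 V
Part 2:
  I_R10 = (V_3 - V_6)/R10 = (4.729 - 4.134)/3600 = 0.0001652 A
  Magnitude: I_R10 = 0.0001652 A
Part 3:
  I_R2 = (V_1 - V_2)/R2 = (3.427 - 3.324)/470 = 0.0002195 A
  P_R2 = I_R2² × R2 = (0.0002195)² × 470 = 0.00002264 W

Final answers:
1. V_7 = 3.771 V
2. I_R10 = 0.0001652 A
3. P_R2 = 2.264e-05 W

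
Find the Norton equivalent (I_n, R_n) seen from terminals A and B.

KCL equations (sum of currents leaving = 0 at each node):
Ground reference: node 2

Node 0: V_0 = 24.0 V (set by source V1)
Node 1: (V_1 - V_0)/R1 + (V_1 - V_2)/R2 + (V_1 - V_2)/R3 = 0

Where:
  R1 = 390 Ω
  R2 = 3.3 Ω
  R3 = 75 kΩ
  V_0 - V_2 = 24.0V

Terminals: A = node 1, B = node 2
Find the Thévenin equivalent first; then I_n = V_th/R_th and R_n = R_th.
Step 1 — V_th is the open-circuit voltage V_A - V_B (nothing connected across the terminals).
Nodal analysis, taking node 2 as the 0 V reference.
Source V1 fixes V_0 = 24 V.
KCL at each unknown node (sum of currents leaving = 0; resistances in Ω):
  Node 1: (V_1 - 24)/390 + (V_1 - 0)/3.3 + (V_1 - 0)/75000 = 0
Collecting terms: 0.3056 × V_1 = 0.06154  =>  V_1 = 0.2014 V
V_th = V_1 - V_2 = 0.2014 - 0 = 0.2014 V
Step 2 — R_th: zero the source — replace V1 by a short circuit (node 2 merges into node 0) — and find the resistance seen between A (node 1) and B (node 0).
Reduce the network between node 1 (A) and node 0 (B) by series/parallel combination:
  Rp1 = R1 ‖ R2 ‖ R3 (parallel, all between nodes 0 and 1) = 1/(1/390 + 1/3.3 + 1/75000) = 3.272 Ω
R_th = 3.272 Ω
I_n = V_th/R_th = 0.2014/3.272 = 0.06154 A, and R_n = R_th = 3.272 Ω

Final answer: I_n = 0.06154 A, R_n = 3.272 Ω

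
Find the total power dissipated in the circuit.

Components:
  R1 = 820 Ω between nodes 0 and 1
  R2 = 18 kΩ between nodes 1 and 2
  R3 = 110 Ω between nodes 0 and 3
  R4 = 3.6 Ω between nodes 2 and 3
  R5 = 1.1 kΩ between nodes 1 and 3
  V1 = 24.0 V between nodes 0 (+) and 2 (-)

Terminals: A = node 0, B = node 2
Nodal analysis, taking node 2 as the 0 V reference.
Source V1 fixes V_0 = 24 V.
KCL at each unknown node (sum of currents leaving = 0; resistances in Ω):
  Node 1: (V_1 - 24)/820 + (V_1 - 0)/18000 + (V_1 - V_3)/1100 = 0
  Node 3: (V_3 - 24)/110 + (V_3 - 0)/3.6 + (V_3 - V_1)/1100 = 0
Collecting terms (coefficients in siemens):
  0.002184·V_1 - 0.0009091·V_3 = 0.02927
  0.2878·V_3 - 0.0009091·V_1 = 0.2182
Determinant D = (0.002184)(0.2878) - (-0.0009091)(-0.0009091) = 0.0006277
V_1 = [(0.02927)(0.2878) - (-0.0009091)(0.2182)]/D = 13.73 V
V_3 = [(0.002184)(0.2182) - (0.02927)(-0.0009091)]/D = 0.8015 V
Power in each resistor, P = (ΔV)²/R:
  P_R1 = (24 - 13.73)²/820 = 0.1285 W
  P_R2 = (13.73 - 0)²/18000 = 0.01048 W
  P_R3 = (24 - 0.8015)²/110 = 4.892 W
  P_R4 = (0 - 0.8015)²/3.6 = 0.1785 W
  P_R5 = (13.73 - 0.8015)²/1100 = 0.152 W
P_total = P_R1 + P_R2 + P_R3 + P_R4 + P_R5 = 5.362 W

Final answer: 5.362 W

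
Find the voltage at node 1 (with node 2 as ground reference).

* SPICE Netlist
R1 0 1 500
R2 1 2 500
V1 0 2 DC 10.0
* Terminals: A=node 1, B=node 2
Nodal analysis, taking node 2 as the 0 V reference.
Source V1 fixes V_0 = 10 V.
KCL at each unknown node (sum of currents leaving = 0; resistances in Ω):
  Node 1: (V_1 - 10)/500 + (V_1 - 0)/500 = 0
Collecting terms: 0.004 × V_1 = 0.02  =>  V_1 = 5 V
The requested potential is V_1 = 5 V.

Final answer: V_1 = 5 V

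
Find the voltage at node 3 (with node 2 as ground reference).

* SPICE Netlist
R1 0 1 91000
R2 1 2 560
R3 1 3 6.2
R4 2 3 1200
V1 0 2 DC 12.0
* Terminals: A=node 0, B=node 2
Nodal analysis, taking node 2 as the 0 V reference.
Source V1 fixes V_0 = 12 V.
KCL at each unknown node (sum of currents leaving = 0; resistances in Ω):
  Node 1: (V_1 - 12)/91000 + (V_1 - 0)/560 + (V_1 - V_3)/6.2 = 0
  Node 3: (V_3 - V_1)/6.2 + (V_3 - 0)/1200 = 0
Collecting terms (coefficients in siemens):
  0.1631·V_1 - 0.1613·V_3 = 0.0001319
  0.1621·V_3 - 0.1613·V_1 = 0
Determinant D = (0.1631)(0.1621) - (-0.1613)(-0.1613) = 0.0004257
V_1 = [(0.0001319)(0.1621) - (-0.1613)(0)]/D = 0.05022 V
V_3 = [(0.1631)(0) - (0.0001319)(-0.1613)]/D = 0.04996 V
The requested potential is V_3 = 0.04996 V.

Final answer: V_3 = 0.04996 V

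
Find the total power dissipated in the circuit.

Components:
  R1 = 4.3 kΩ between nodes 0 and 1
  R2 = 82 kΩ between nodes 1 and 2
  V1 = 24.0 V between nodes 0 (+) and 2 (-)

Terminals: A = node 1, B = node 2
Nodal analysis, taking node 2 as the 0 V reference.
Source V1 fixes V_0 = 24 V.
KCL at each unknown node (sum of currents leaving = 0; resistances in Ω):
  Node 1: (V_1 - 24)/4300 + (V_1 - 0)/82000 = 0
Collecting terms: 0.0002448 × V_1 = 0.005581  =>  V_1 = 22.8 V
Power in each resistor, P = (ΔV)²/R:
  P_R1 = (24 - 22.8)²/4300 = 0.0003326 W
  P_R2 = (22.8 - 0)²/82000 = 0.006342 W
P_total = P_R1 + P_R2 = 0.006674 W

Final answer: 0.006674 W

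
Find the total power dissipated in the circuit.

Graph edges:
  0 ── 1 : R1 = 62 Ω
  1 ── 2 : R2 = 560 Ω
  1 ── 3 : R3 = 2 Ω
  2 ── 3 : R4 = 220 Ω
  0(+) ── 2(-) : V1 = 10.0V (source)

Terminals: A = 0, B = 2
Nodal analysis, taking node 2 as the 0 V reference.
Source V1 fixes V_0 = 10 V.
KCL at each unknown node (sum of currents leaving = 0; resistances in Ω):
  Node 1: (V_1 - 10)/62 + (V_1 - 0)/560 + (V_1 - V_3)/2 = 0
  Node 3: (V_3 - V_1)/2 + (V_3 - 0)/220 = 0
Collecting terms (coefficients in siemens):
  0.5179·V_1 - 0.5·V_3 = 0.1613
  0.5045·V_3 - 0.5·V_1 = 0
Determinant D = (0.5179)(0.5045) - (-0.5)(-0.5) = 0.01131
V_1 = [(0.1613)(0.5045) - (-0.5)(0)]/D = 7.194 V
V_3 = [(0.5179)(0) - (0.1613)(-0.5)]/D = 7.129 V
Power in each resistor, P = (ΔV)²/R:
  P_R1 = (10 - 7.194)²/62 = 0.127 W
  P_R2 = (7.194 - 0)²/560 = 0.09242 W
  P_R3 = (7.194 - 7.129)²/2 = 0.0021 W
  P_R4 = (0 - 7.129)²/220 = 0.231 W
P_total = P_R1 + P_R2 + P_R3 + P_R4 = 0.4525 W

Final answer: 0.4525 W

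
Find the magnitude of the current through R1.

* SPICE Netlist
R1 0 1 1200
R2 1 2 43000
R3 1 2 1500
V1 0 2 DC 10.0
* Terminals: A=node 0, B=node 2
Nodal analysis, taking node 2 as the 0 V reference.
Source V1 fixes V_0 = 10 V.
KCL at each unknown node (sum of currents leaving = 0; resistances in Ω):
  Node 1: (V_1 - 10)/1200 + (V_1 - 0)/43000 + (V_1 - 0)/1500 = 0
Collecting terms: 0.001523 × V_1 = 0.008333  =>  V_1 = 5.471 V
I_R1 = (V_0 - V_1)/R1 = (10 - 5.471)/1200 = 0.003774 A
|I_R1| = 0.003774 A

Final answer: |I_R1| = 0.003774 A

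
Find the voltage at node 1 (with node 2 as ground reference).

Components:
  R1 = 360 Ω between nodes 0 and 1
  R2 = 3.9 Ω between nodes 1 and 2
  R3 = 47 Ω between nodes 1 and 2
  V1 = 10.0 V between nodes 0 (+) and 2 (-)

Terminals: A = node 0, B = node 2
Nodal analysis, taking node 2 as the 0 V reference.
Source V1 fixes V_0 = 10 V.
KCL at each unknown node (sum of currents leaving = 0; resistances in Ω):
  Node 1: (V_1 - 10)/360 + (V_1 - 0)/3.9 + (V_1 - 0)/47 = 0
Collecting terms: 0.2805 × V_1 = 0.02778  =>  V_1 = 0.09904 V
The requested potential is V_1 = 0.09904 V.

Final answer: V_1 = 0.09904 V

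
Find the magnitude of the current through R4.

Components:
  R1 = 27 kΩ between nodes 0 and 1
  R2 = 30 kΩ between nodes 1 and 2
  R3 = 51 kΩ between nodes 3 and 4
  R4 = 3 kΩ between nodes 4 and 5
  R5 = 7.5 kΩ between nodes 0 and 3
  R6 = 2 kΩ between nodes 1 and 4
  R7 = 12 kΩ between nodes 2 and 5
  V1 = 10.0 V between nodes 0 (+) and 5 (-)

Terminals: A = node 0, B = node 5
Nodal analysis, taking node 5 as the 0 V reference.
Source V1 fixes V_0 = 10 V.
KCL at each unknown node (sum of currents leaving = 0; resistances in Ω):
  Node 1: (V_1 - 10)/27000 + (V_1 - V_2)/30000 + (V_1 - V_4)/2000 = 0
  Node 2: (V_2 - V_1)/30000 + (V_2 - 0)/12000 = 0
  Node 3: (V_3 - V_4)/51000 + (V_3 - 10)/7500 = 0
  Node 4: (V_4 - V_3)/51000 + (V_4 - 0)/3000 + (V_4 - V_1)/2000 = 0
Collecting terms (coefficients in siemens):
  0.0005704·V_1 - 0.00003333·V_2 - 0.0005·V_4 = 0.0003704
  0.0001167·V_2 - 0.00003333·V_1 = 0
  0.0001529·V_3 - 0.00001961·V_4 = 0.001333
  0.0008529·V_4 - 0.0005·V_1 - 0.00001961·V_3 = 0
Solving these 4 simultaneous equations (Gaussian elimination) gives:
  V_1 = 1.764 V, V_2 = 0.5041 V, V_3 = 8.877 V, V_4 = 1.238 V
I_R4 = (V_4 - V_5)/R4 = (1.238 - 0)/3000 = 0.0004128 A
|I_R4| = 0.0004128 A

Final answer: |I_R4| = 0.0004128 A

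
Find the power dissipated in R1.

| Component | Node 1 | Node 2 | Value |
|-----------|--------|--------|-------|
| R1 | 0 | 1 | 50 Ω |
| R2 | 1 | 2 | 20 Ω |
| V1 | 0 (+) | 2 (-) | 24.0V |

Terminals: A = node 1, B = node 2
Nodal analysis, taking node 2 as the 0 V reference.
Source V1 fixes V_0 = 24 V.
KCL at each unknown node (sum of currents leaving = 0; resistances in Ω):
  Node 1: (V_1 - 24)/50 + (V_1 - 0)/20 = 0
Collecting terms: 0.07 × V_1 = 0.48  =>  V_1 = 6.857 V
I_R1 = (V_0 - V_1)/R1 = (24 - 6.857)/50 = 0.3429 A
P_R1 = I_R1² × R1 = (0.3429)² × 50 = 5.878 W

Final answer: 5.878 W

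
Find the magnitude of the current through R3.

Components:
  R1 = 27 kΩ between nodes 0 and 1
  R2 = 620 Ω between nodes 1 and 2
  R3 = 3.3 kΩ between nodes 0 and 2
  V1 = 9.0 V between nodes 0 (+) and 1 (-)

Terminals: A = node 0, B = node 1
Nodal analysis, taking node 1 as the 0 V reference.
Source V1 fixes V_0 = 9 V.
KCL at each unknown node (sum of currents leaving = 0; resistances in Ω):
  Node 2: (V_2 - 0)/620 + (V_2 - 9)/3300 = 0
Collecting terms: 0.001916 × V_2 = 0.002727  =>  V_2 = 1.423 V
I_R3 = (V_0 - V_2)/R3 = (9 - 1.423)/3300 = 0.002296 A
|I_R3| = 0.002296 A

Final answer: |I_R3| = 0.002296 A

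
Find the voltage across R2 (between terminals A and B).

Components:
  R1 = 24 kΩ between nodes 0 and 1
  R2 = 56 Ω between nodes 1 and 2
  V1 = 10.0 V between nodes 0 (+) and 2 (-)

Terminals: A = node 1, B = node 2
R1 and R2 are in series across V1 (node 0 → node 1 → node 2), and the output A–B is taken across R2, so this is a voltage divider.
Series current: I = V1/(R1 + R2) = 10/(24000 + 56) = 10/24060 = 0.0004157 A
V_R2 = I × R2 = V1 × R2/(R1 + R2) = 10 × 56/24060 = 0.02328 V

Final answer: 0.02328 V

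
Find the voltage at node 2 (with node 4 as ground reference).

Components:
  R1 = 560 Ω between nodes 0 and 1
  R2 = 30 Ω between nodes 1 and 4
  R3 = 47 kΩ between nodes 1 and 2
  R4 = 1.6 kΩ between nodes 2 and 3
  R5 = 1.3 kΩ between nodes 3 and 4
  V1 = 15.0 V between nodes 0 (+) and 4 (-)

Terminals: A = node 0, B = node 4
Nodal analysis, taking node 4 as the 0 V reference.
Source V1 fixes V_0 = 15 V.
KCL at each unknown node (sum of currents leaving = 0; resistances in Ω):
  Node 1: (V_1 - 15)/560 + (V_1 - 0)/30 + (V_1 - V_2)/47000 = 0
  Node 2: (V_2 - V_1)/47000 + (V_2 - V_3)/1600 = 0
  Node 3: (V_3 - V_2)/1600 + (V_3 - 0)/1300 = 0
Collecting terms (coefficients in siemens):
  0.03514·V_1 - 0.00002128·V_2 = 0.02679
  0.0006463·V_2 - 0.00002128·V_1 - 0.000625·V_3 = 0
  0.001394·V_3 - 0.000625·V_2 = 0
Solving these 3 simultaneous equations (Gaussian elimination) gives:
  V_1 = 0.7623 V, V_2 = 0.0443 V, V_3 = 0.01986 V
The requested potential is V_2 = 0.0443 V.

Final answer: V_2 = 0.0443 V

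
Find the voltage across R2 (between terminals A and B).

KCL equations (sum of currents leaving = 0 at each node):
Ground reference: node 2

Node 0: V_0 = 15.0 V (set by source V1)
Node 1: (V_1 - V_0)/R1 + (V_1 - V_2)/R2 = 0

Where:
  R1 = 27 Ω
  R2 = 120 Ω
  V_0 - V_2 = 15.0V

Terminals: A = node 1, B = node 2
R1 and R2 are in series across V1 (node 0 → node 1 → node 2), and the output A–B is taken across R2, so this is a voltage divider.
Series current: I = V1/(R1 + R2) = 15/(27 + 120) = 15/147 = 0.102 A
V_R2 = I × R2 = V1 × R2/(R1 + R2) = 15 × 120/147 = 12.24 V

Final answer: 12.24 V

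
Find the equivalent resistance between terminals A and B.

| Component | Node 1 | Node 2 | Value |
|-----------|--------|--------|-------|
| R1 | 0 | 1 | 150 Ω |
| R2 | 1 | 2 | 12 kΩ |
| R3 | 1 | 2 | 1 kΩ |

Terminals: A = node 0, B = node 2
Reduce the network between node 0 (A) and node 2 (B) by series/parallel combination:
  Rp1 = R2 ‖ R3 (parallel, both between nodes 1 and 2) = 1/(1/12000 + 1/1000) = 923.1 Ω
  Rs1 = R1 + Rp1 (series, joined only at node 1) = 150 + 923.1 = 1073 Ω
R_eq = 1.073 kΩ

Final answer: 1.073 kΩ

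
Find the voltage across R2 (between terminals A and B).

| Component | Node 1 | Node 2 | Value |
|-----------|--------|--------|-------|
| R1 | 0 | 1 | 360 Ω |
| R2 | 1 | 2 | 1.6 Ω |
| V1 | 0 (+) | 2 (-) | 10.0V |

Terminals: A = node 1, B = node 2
R1 and R2 are in series across V1 (node 0 → node 1 → node 2), and the output A–B is taken across R2, so this is a voltage divider.
Series current: I = V1/(R1 + R2) = 10/(360 + 1.6) = 10/361.6 = 0.02765 A
V_R2 = I × R2 = V1 × R2/(R1 + R2) = 10 × 1.6/361.6 = 0.04425 V

Final answer: 0.04425 V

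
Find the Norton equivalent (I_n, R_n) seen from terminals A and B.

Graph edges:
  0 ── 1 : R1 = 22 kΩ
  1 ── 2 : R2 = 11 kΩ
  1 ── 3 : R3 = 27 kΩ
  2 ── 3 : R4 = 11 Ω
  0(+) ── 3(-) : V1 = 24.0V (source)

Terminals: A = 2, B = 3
Find the Thévenin equivalent first; then I_n = V_th/R_th and R_n = R_th.
Step 1 — V_th is the open-circuit voltage V_A - V_B (nothing connected across the terminals).
Nodal analysis, taking node 3 as the 0 V reference.
Source V1 fixes V_0 = 24 V.
KCL at each unknown node (sum of currents leaving = 0; resistances in Ω):
  Node 1: (V_1 - 24)/22000 + (V_1 - V_2)/11000 + (V_1 - 0)/27000 = 0
  Node 2: (V_2 - V_1)/11000 + (V_2 - 0)/11 = 0
Collecting terms (coefficients in siemens):
  0.0001734·V_1 - 0.00009091·V_2 = 0.001091
  0.091·V_2 - 0.00009091·V_1 = 0
Determinant D = (0.0001734)(0.091) - (-0.00009091)(-0.00009091) = 0.00001577
V_1 = [(0.001091)(0.091) - (-0.00009091)(0)]/D = 6.295 V
V_2 = [(0.0001734)(0) - (0.001091)(-0.00009091)]/D = 0.006288 V
V_th = V_2 - V_3 = 0.006288 - 0 = 0.006288 V
Step 2 — R_th: zero the source — replace V1 by a short circuit (node 3 merges into node 0) — and find the resistance seen between A (node 2) and B (node 0).
Reduce the network between node 2 (A) and node 0 (B) by series/parallel combination:
  Rp1 = R1 ‖ R3 (parallel, both between nodes 0 and 1) = 1/(1/22000 + 1/27000) = 12120 Ω
  Rs1 = R2 + Rp1 (series, joined only at node 1) = 11000 + 12120 = 23120 Ω
  Rp2 = R4 ‖ Rs1 (parallel, both between nodes 0 and 2) = 1/(1/11 + 1/23120) = 10.99 Ω
R_th = 10.99 Ω
I_n = V_th/R_th = 0.006288/10.99 = 0.0005719 A, and R_n = R_th = 10.99 Ω

Final answer: I_n = 0.0005719 A, R_n = 10.99 Ω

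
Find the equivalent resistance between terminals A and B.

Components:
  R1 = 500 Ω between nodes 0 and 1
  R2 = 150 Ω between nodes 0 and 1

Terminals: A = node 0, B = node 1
Reduce the network between node 0 (A) and node 1 (B) by series/parallel combination:
  Rp1 = R1 ‖ R2 (parallel, both between nodes 0 and 1) = 1/(1/500 + 1/150) = 115.4 Ω
R_eq = 115.4 Ω

Final answer: 115.4 Ω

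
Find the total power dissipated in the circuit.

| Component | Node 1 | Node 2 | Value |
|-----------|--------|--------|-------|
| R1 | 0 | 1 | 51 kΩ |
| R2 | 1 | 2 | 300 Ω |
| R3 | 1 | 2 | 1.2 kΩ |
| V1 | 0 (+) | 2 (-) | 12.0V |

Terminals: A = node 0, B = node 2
Nodal analysis, taking node 2 as the 0 V reference.
Source V1 fixes V_0 = 12 V.
KCL at each unknown node (sum of currents leaving = 0; resistances in Ω):
  Node 1: (V_1 - 12)/51000 + (V_1 - 0)/300 + (V_1 - 0)/1200 = 0
Collecting terms: 0.004186 × V_1 = 0.0002353  =>  V_1 = 0.05621 V
Power in each resistor, P = (ΔV)²/R:
  P_R1 = (12 - 0.05621)²/51000 = 0.002797 W
  P_R2 = (0.05621 - 0)²/300 = 0.00001053 W
  P_R3 = (0.05621 - 0)²/1200 = 0.000002633 W
P_total = P_R1 + P_R2 + P_R3 = 0.00281 W

Final answer: 0.00281 W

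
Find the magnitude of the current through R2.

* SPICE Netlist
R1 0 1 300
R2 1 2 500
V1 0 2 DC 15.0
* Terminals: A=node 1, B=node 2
Nodal analysis, taking node 2 as the 0 V reference.
Source V1 fixes V_0 = 15 V.
KCL at each unknown node (sum of currents leaving = 0; resistances in Ω):
  Node 1: (V_1 - 15)/300 + (V_1 - 0)/500 = 0
Collecting terms: 0.005333 × V_1 = 0.05  =>  V_1 = 9.375 V
I_R2 = (V_1 - V_2)/R2 = (9.375 - 0)/500 = 0.01875 A
|I_R2| = 0.01875 A

Final answer: |I_R2| = 0.01875 A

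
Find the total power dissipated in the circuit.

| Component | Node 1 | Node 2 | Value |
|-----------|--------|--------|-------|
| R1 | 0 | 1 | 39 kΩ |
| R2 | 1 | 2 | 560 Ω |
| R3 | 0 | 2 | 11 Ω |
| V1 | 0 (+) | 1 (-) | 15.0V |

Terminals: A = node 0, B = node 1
Nodal analysis, taking node 1 as the 0 V reference.
Source V1 fixes V_0 = 15 V.
KCL at each unknown node (sum of currents leaving = 0; resistances in Ω):
  Node 2: (V_2 - 0)/560 + (V_2 - 15)/11 = 0
Collecting terms: 0.09269 × V_2 = 1.364  =>  V_2 = 14.71 V
Power in each resistor, P = (ΔV)²/R:
  P_R1 = (15 - 0)²/39000 = 0.005769 W
  P_R2 = (0 - 14.71)²/560 = 0.3865 W
  P_R3 = (15 - 14.71)²/11 = 0.007591 W
P_total = P_R1 + P_R2 + P_R3 = 0.3998 W

Final answer: 0.3998 W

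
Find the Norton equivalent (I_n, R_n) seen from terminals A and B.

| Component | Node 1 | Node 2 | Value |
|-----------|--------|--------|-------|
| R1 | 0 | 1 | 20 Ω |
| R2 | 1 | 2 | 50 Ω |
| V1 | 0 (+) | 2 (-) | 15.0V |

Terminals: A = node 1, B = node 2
Find the Thévenin equivalent first; then I_n = V_th/R_th and R_n = R_th.
Step 1 — V_th is the open-circuit voltage V_A - V_B (nothing connected across the terminals).
Nodal analysis, taking node 2 as the 0 V reference.
Source V1 fixes V_0 = 15 V.
KCL at each unknown node (sum of currents leaving = 0; resistances in Ω):
  Node 1: (V_1 - 15)/20 + (V_1 - 0)/50 = 0
Collecting terms: 0.07 × V_1 = 0.75  =>  V_1 = 10.71 V
V_th = V_1 - V_2 = 10.71 - 0 = 10.71 V
Step 2 — R_th: zero the source — replace V1 by a short circuit (node 2 merges into node 0) — and find the resistance seen between A (node 1) and B (node 0).
Reduce the network between node 1 (A) and node 0 (B) by series/parallel combination:
  Rp1 = R1 ‖ R2 (parallel, both between nodes 0 and 1) = 1/(1/20 + 1/50) = 14.29 Ω
R_th = 14.29 Ω
I_n = V_th/R_th = 10.71/14.29 = 0.75 A, and R_n = R_th = 14.29 Ω

Final answer: I_n = 0.75 A, R_n = 14.29 Ω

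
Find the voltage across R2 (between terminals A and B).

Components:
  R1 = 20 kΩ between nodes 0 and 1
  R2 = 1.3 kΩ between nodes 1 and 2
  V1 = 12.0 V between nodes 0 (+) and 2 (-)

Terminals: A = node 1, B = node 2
R1 and R2 are in series across V1 (node 0 → node 1 → node 2), and the output A–B is taken across R2, so this is a voltage divider.
Series current: I = V1/(R1 + R2) = 12/(20000 + 1300) = 12/21300 = 0.0005634 A
V_R2 = I × R2 = V1 × R2/(R1 + R2) = 12 × 1300/21300 = 0.7324 V

Final answer: 0.7324 V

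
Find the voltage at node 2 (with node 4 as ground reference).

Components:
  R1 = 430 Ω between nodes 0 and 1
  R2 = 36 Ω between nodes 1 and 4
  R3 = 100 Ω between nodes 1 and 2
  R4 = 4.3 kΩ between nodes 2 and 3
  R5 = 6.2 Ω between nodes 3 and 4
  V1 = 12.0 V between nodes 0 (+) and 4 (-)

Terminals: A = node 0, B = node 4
Nodal analysis, taking node 4 as the 0 V reference.
Source V1 fixes V_0 = 12 V.
KCL at each unknown node (sum of currents leaving = 0; resistances in Ω):
  Node 1: (V_1 - 12)/430 + (V_1 - 0)/36 + (V_1 - V_2)/100 = 0
  Node 2: (V_2 - V_1)/100 + (V_2 - V_3)/4300 = 0
  Node 3: (V_3 - V_2)/4300 + (V_3 - 0)/6.2 = 0
Collecting terms (coefficients in siemens):
  0.0401·V_1 - 0.01·V_2 = 0.02791
  0.01023·V_2 - 0.01·V_1 - 0.0002326·V_3 = 0
  0.1615·V_3 - 0.0002326·V_2 = 0
Solving these 3 simultaneous equations (Gaussian elimination) gives:
  V_1 = 0.9201 V, V_2 = 0.8992 V, V_3 = 0.001295 V
The requested potential is V_2 = 0.8992 V.

Final answer: V_2 = 0.8992 V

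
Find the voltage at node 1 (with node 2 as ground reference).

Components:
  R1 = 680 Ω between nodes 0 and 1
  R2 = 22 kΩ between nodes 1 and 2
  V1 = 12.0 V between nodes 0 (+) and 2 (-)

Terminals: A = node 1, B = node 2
Nodal analysis, taking node 2 as the 0 V reference.
Source V1 fixes V_0 = 12 V.
KCL at each unknown node (sum of currents leaving = 0; resistances in Ω):
  Node 1: (V_1 - 12)/680 + (V_1 - 0)/22000 = 0
Collecting terms: 0.001516 × V_1 = 0.01765  =>  V_1 = 11.64 V
The requested potential is V_1 = 11.64 V.

Final answer: V_1 = 11.64 V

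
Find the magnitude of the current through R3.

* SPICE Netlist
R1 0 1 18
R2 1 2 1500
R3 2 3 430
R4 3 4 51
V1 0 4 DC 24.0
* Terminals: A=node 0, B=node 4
Nodal analysis, taking node 4 as the 0 V reference.
Source V1 fixes V_0 = 24 V.
KCL at each unknown node (sum of currents leaving = 0; resistances in Ω):
  Node 1: (V_1 - 24)/18 + (V_1 - V_2)/1500 = 0
  Node 2: (V_2 - V_1)/1500 + (V_2 - V_3)/430 = 0
  Node 3: (V_3 - V_2)/430 + (V_3 - 0)/51 = 0
Collecting terms (coefficients in siemens):
  0.05622·V_1 - 0.0006667·V_2 = 1.333
  0.002992·V_2 - 0.0006667·V_1 - 0.002326·V_3 = 0
  0.02193·V_3 - 0.002326·V_2 = 0
Solving these 3 simultaneous equations (Gaussian elimination) gives:
  V_1 = 23.78 V, V_2 = 5.775 V, V_3 = 0.6123 V
I_R3 = (V_2 - V_3)/R3 = (5.775 - 0.6123)/430 = 0.01201 A
|I_R3| = 0.01201 A

Final answer: |I_R3| = 0.01201 A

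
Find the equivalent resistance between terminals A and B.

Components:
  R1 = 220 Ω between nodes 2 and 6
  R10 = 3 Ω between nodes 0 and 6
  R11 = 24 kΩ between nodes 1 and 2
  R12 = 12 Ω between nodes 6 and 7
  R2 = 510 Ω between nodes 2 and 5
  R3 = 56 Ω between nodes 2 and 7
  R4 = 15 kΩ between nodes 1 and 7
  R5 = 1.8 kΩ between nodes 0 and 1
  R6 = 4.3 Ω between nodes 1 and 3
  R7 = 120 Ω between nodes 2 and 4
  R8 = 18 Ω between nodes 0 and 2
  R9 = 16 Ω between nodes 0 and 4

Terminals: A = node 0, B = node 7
The network is not a plain series/parallel combination. Inject a 1 A test current into terminal A (node 0) and return it from terminal B (node 7); then R_eq = V_A / (1 A).
Nodal analysis, taking node 7 as the 0 V reference.
Current source I_test pushes 1 A into node 0 and draws it out of node 7.
KCL at each unknown node (sum of currents leaving = 0; resistances in Ω):
  Node 0: (V_0 - V_1)/1800 + (V_0 - V_2)/18 + (V_0 - V_4)/16 + (V_0 - V_6)/3 - 1 = 0
  Node 1: (V_1 - V_0)/1800 + (V_1 - 0)/15000 + (V_1 - V_3)/4.3 + (V_1 - V_2)/24000 = 0
  Node 2: (V_2 - V_0)/18 + (V_2 - V_1)/24000 + (V_2 - V_6)/220 + (V_2 - V_5)/510 + (V_2 - 0)/56 + (V_2 - V_4)/120 = 0
  Node 3: (V_3 - V_1)/4.3 = 0
  Node 4: (V_4 - V_0)/16 + (V_4 - V_2)/120 = 0
  Node 5: (V_5 - V_2)/510 = 0
  Node 6: (V_6 - V_0)/3 + (V_6 - V_2)/220 + (V_6 - 0)/12 = 0
Collecting terms (coefficients in siemens):
  0.4519·V_0 - 0.0005556·V_1 - 0.05556·V_2 - 0.0625·V_4 - 0.3333·V_6 = 1
  0.2332·V_1 - 0.0005556·V_0 - 0.00004167·V_2 - 0.2326·V_3 = 0
  0.08829·V_2 - 0.05556·V_0 - 0.00004167·V_1 - 0.008333·V_4 - 0.001961·V_5 - 0.004545·V_6 = 0
  0.2326·V_3 - 0.2326·V_1 = 0
  0.07083·V_4 - 0.0625·V_0 - 0.008333·V_2 = 0
  0.001961·V_5 - 0.001961·V_2 = 0
  0.4212·V_6 - 0.3333·V_0 - 0.004545·V_2 = 0
Solving these 7 simultaneous equations (Gaussian elimination) gives:
  V_0 = 12.4 V, V_1 = 10.98 V, V_2 = 9.674 V, V_3 = 10.98 V
  V_4 = 12.08 V, V_5 = 9.674 V, V_6 = 9.918 V
R_eq = V_0 / 1 A = 12.4 Ω

Final answer: 12.4 Ω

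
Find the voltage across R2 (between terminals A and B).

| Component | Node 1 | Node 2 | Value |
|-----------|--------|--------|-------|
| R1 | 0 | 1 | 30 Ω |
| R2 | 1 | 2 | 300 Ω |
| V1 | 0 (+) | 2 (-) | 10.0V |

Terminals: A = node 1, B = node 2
R1 and R2 are in series across V1 (node 0 → node 1 → node 2), and the output A–B is taken across R2, so this is a voltage divider.
Series current: I = V1/(R1 + R2) = 10/(30 + 300) = 10/330 = 0.0303 A
V_R2 = I × R2 = V1 × R2/(R1 + R2) = 10 × 300/330 = 9.091 V

Final answer: 9.091 V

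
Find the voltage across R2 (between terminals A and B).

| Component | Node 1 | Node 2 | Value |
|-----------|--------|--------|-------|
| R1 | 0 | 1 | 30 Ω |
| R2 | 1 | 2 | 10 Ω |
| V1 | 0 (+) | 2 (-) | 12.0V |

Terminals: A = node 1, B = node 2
R1 and R2 are in series across V1 (node 0 → node 1 → node 2), and the output A–B is taken across R2, so this is a voltage divider.
Series current: I = V1/(R1 + R2) = 12/(30 + 10) = 12/40 = 0.3 A
V_R2 = I × R2 = V1 × R2/(R1 + R2) = 12 × 10/40 = 3 V

Final answer: 3 V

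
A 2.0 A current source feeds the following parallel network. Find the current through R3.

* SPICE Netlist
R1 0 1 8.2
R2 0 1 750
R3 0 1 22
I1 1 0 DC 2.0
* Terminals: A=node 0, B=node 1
All resistors sit directly between nodes 0 and 1, so they are in parallel and share one voltage V; the full source current 2 A splits among them.
1/R_par = 1/8.2 + 1/750 + 1/22 = 0.1687 S  =>  R_par = 5.926 Ω
V = I × R_par = 2 × 5.926 = 11.85 V
I_R3 = V/R3 = 11.85/22 = 0.5388 A

Final answer: 0.5388 A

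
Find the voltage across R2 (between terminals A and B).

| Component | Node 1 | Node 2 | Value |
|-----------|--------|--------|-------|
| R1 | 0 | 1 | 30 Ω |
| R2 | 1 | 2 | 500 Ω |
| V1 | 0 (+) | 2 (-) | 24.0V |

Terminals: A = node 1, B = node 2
R1 and R2 are in series across V1 (node 0 → node 1 → node 2), and the output A–B is taken across R2, so this is a voltage divider.
Series current: I = V1/(R1 + R2) = 24/(30 + 500) = 24/530 = 0.04528 A
V_R2 = I × R2 = V1 × R2/(R1 + R2) = 24 × 500/530 = 22.64 V

Final answer: 22.64 V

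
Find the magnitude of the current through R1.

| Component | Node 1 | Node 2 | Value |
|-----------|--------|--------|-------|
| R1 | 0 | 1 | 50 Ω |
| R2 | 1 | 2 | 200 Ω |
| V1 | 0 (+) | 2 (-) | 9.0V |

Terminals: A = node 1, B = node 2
Nodal analysis, taking node 2 as the 0 V reference.
Source V1 fixes V_0 = 9 V.
KCL at each unknown node (sum of currents leaving = 0; resistances in Ω):
  Node 1: (V_1 - 9)/50 + (V_1 - 0)/200 = 0
Collecting terms: 0.025 × V_1 = 0.18  =>  V_1 = 7.2 V
I_R1 = (V_0 - V_1)/R1 = (9 - 7.2)/50 = 0.036 A
|I_R1| = 0.036 A

Final answer: |I_R1| = 0.036 A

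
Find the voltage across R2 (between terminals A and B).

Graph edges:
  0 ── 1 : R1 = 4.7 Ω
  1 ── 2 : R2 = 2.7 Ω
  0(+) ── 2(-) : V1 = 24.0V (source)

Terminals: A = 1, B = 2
R1 and R2 are in series across V1 (node 0 → node 1 → node 2), and the output A–B is taken across R2, so this is a voltage divider.
Series current: I = V1/(R1 + R2) = 24/(4.7 + 2.7) = 24/7.4 = 3.243 A
V_R2 = I × R2 = V1 × R2/(R1 + R2) = 24 × 2.7/7.4 = 8.757 V

Final answer: 8.757 V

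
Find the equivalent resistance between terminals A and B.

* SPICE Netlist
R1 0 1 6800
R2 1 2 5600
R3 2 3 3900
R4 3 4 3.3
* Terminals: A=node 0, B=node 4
Reduce the network between node 0 (A) and node 4 (B) by series/parallel combination:
  Rs1 = R1 + R2 (series, joined only at node 1) = 6800 + 5600 = 12400 Ω
  Rs2 = R3 + Rs1 (series, joined only at node 2) = 3900 + 12400 = 16300 Ω
  Rs3 = R4 + Rs2 (series, joined only at node 3) = 3.3 + 16300 = 16300 Ω
R_eq = 16.3 kΩ

Final answer: 16.3 kΩ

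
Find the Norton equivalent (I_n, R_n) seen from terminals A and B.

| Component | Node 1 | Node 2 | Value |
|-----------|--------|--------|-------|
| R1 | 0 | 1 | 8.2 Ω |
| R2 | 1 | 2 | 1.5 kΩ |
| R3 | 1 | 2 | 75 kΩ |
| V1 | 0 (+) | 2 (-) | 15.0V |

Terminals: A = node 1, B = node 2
Find the Thévenin equivalent first; then I_n = V_th/R_th and R_n = R_th.
Step 1 — V_th is the open-circuit voltage V_A - V_B (nothing connected across the terminals).
Nodal analysis, taking node 2 as the 0 V reference.
Source V1 fixes V_0 = 15 V.
KCL at each unknown node (sum of currents leaving = 0; resistances in Ω):
  Node 1: (V_1 - 15)/8.2 + (V_1 - 0)/1500 + (V_1 - 0)/75000 = 0
Collecting terms: 0.1226 × V_1 = 1.829  =>  V_1 = 14.92 V
V_th = V_1 - V_2 = 14.92 - 0 = 14.92 V
Step 2 — R_th: zero the source — replace V1 by a short circuit (node 2 merges into node 0) — and find the resistance seen between A (node 1) and B (node 0).
Reduce the network between node 1 (A) and node 0 (B) by series/parallel combination:
  Rp1 = R1 ‖ R2 ‖ R3 (parallel, all between nodes 0 and 1) = 1/(1/8.2 + 1/1500 + 1/75000) = 8.155 Ω
R_th = 8.155 Ω
I_n = V_th/R_th = 14.92/8.155 = 1.829 A, and R_n = R_th = 8.155 Ω

Final answer: I_n = 1.829 A, R_n = 8.155 Ω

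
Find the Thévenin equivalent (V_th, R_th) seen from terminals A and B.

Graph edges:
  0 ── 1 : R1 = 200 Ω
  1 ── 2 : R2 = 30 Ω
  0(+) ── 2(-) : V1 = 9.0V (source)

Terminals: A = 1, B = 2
Step 1 — V_th is the open-circuit voltage V_A - V_B (nothing connected across the terminals).
Nodal analysis, taking node 2 as the 0 V reference.
Source V1 fixes V_0 = 9 V.
KCL at each unknown node (sum of currents leaving = 0; resistances in Ω):
  Node 1: (V_1 - 9)/200 + (V_1 - 0)/30 = 0
Collecting terms: 0.03833 × V_1 = 0.045  =>  V_1 = 1.174 V
V_th = V_1 - V_2 = 1.174 - 0 = 1.174 V
Step 2 — R_th: zero the source — replace V1 by a short circuit (node 2 merges into node 0) — and find the resistance seen between A (node 1) and B (node 0).
Reduce the network between node 1 (A) and node 0 (B) by series/parallel combination:
  Rp1 = R1 ‖ R2 (parallel, both between nodes 0 and 1) = 1/(1/200 + 1/30) = 26.09 Ω
R_th = 26.09 Ω

Final answer: V_th = 1.174 V, R_th = 26.09 Ω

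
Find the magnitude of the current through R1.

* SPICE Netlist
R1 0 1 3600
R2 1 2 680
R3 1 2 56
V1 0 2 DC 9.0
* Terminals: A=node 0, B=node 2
Nodal analysis, taking node 2 as the 0 V reference.
Source V1 fixes V_0 = 9 V.
KCL at each unknown node (sum of currents leaving = 0; resistances in Ω):
  Node 1: (V_1 - 9)/3600 + (V_1 - 0)/680 + (V_1 - 0)/56 = 0
Collecting terms: 0.01961 × V_1 = 0.0025  =>  V_1 = 0.1275 V
I_R1 = (V_0 - V_1)/R1 = (9 - 0.1275)/3600 = 0.002465 A
|I_R1| = 0.002465 A

Final answer: |I_R1| = 0.002465 A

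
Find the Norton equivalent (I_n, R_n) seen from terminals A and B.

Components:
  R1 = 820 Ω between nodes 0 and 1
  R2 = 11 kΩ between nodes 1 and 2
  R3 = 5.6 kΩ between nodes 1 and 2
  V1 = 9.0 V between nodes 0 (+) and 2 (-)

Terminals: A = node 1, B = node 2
Find the Thévenin equivalent first; then I_n = V_th/R_th and R_n = R_th.
Step 1 — V_th is the open-circuit voltage V_A - V_B (nothing connected across the terminals).
Nodal analysis, taking node 2 as the 0 V reference.
Source V1 fixes V_0 = 9 V.
KCL at each unknown node (sum of currents leaving = 0; resistances in Ω):
  Node 1: (V_1 - 9)/820 + (V_1 - 0)/11000 + (V_1 - 0)/5600 = 0
Collecting terms: 0.001489 × V_1 = 0.01098  =>  V_1 = 7.371 V
V_th = V_1 - V_2 = 7.371 - 0 = 7.371 V
Step 2 — R_th: zero the source — replace V1 by a short circuit (node 2 merges into node 0) — and find the resistance seen between A (node 1) and B (node 0).
Reduce the network between node 1 (A) and node 0 (B) by series/parallel combination:
  Rp1 = R1 ‖ R2 ‖ R3 (parallel, all between nodes 0 and 1) = 1/(1/820 + 1/11000 + 1/5600) = 671.6 Ω
R_th = 671.6 Ω
I_n = V_th/R_th = 7.371/671.6 = 0.01098 A, and R_n = R_th = 671.6 Ω

Final answer: I_n = 0.01098 A, R_n = 671.6 Ω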